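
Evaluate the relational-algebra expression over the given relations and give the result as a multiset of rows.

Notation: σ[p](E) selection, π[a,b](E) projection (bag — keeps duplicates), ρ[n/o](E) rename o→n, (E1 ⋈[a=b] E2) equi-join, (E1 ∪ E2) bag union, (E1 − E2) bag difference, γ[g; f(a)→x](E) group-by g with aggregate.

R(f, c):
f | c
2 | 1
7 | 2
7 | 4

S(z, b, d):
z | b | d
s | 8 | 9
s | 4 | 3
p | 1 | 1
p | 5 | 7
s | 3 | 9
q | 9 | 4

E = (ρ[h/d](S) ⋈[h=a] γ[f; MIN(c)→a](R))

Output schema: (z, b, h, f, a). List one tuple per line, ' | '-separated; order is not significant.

Subexpression sizes:
  S → 6
  ρ[h/d](S) → 6
  R → 3
  γ[f; MIN(c)→a](R) → 2
  (ρ[h/d](S) ⋈[h=a] γ[f; MIN(c)→a](R)) → 1

== RESULT ==
z | b | h | f | a
p | 1 | 1 | 2 | 1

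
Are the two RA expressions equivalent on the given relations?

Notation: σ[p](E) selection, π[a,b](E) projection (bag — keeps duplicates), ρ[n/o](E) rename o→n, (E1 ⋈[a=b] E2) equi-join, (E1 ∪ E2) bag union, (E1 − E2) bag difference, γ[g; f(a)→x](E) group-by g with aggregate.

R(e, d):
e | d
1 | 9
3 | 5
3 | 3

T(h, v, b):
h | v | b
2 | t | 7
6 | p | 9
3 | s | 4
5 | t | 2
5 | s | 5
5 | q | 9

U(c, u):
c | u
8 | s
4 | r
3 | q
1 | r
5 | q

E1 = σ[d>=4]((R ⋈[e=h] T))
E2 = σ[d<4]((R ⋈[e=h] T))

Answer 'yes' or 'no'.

E1 row counts bottom-up:
  R → 3
  T → 6
  (R ⋈[e=h] T) → 2
  σ[d>=4]((R ⋈[e=h] T)) → 1
E2 row counts bottom-up:
  R → 3
  T → 6
  (R ⋈[e=h] T) → 2
  σ[d<4]((R ⋈[e=h] T)) → 1

E1 result:
e | d | h | v | b
3 | 5 | 3 | s | 4
E2 result:
e | d | h | v | b
3 | 3 | 3 | s | 4
Witness: (3, 3, 3, 's', 4) appears 0× in E1 but 1× in E2.

no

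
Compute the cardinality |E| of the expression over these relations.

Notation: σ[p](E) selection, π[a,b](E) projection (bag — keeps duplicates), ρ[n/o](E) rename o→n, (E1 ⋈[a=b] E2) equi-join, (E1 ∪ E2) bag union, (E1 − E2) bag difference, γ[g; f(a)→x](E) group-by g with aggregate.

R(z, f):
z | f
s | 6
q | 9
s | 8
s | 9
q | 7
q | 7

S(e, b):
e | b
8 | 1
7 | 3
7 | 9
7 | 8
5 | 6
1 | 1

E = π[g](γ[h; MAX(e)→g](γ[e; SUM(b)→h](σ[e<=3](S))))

Row counts bottom-up:
  S → 6
  σ[e<=3](S) → 1
  γ[e; SUM(b)→h](σ[e<=3](S)) → 1
  γ[h; MAX(e)→g](γ[e; SUM(b)→h](σ[e<=3](S))) → 1
  π[g](γ[h; MAX(e)→g](γ[e; SUM(b)→h](σ[e<=3](S)))) → 1

|E| = 1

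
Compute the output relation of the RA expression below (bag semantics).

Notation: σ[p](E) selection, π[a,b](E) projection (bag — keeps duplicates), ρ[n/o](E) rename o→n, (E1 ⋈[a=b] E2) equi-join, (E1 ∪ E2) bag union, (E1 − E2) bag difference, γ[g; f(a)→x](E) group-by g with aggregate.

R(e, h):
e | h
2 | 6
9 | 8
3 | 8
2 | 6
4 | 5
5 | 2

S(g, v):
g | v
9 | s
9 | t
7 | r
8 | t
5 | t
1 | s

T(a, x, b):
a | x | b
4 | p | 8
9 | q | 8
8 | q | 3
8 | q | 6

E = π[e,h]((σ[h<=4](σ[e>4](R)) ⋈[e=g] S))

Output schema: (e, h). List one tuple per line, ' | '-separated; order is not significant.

Row counts bottom-up:
  R → 6
  σ[e>4](R) → 2
  σ[h<=4](σ[e>4](R)) → 1
  S → 6
  (σ[h<=4](σ[e>4](R)) ⋈[e=g] S) → 1
  π[e,h]((σ[h<=4](σ[e>4](R)) ⋈[e=g] S)) → 1

== RESULT ==
e | h
5 | 2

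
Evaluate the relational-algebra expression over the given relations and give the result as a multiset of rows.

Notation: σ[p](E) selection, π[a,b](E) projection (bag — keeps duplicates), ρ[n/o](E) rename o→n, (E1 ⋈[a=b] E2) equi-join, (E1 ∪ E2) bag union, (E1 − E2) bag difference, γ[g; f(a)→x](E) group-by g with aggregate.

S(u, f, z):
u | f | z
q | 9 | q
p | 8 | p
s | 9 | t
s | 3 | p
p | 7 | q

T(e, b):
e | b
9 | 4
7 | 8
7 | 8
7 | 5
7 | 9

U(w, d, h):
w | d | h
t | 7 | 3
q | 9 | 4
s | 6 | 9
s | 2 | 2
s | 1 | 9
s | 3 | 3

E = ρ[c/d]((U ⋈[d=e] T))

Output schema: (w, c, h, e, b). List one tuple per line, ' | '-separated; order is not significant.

Subexpression sizes:
  U → 6
  T → 5
  (U ⋈[d=e] T) → 5
  ρ[c/d]((U ⋈[d=e] T)) → 5

== RESULT ==
w | c | h | e | b
q | 9 | 4 | 9 | 4
t | 7 | 3 | 7 | 5
t | 7 | 3 | 7 | 8
t | 7 | 3 | 7 | 8
t | 7 | 3 | 7 | 9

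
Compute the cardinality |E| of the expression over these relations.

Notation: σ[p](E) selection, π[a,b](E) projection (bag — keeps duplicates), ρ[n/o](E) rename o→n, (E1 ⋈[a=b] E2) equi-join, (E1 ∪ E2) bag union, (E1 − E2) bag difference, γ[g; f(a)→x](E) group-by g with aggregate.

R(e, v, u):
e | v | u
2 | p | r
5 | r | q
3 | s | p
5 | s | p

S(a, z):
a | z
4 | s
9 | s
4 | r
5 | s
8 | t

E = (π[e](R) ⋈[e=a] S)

Stepwise |·|:
  R → 4
  π[e](R) → 4
  S → 5
  (π[e](R) ⋈[e=a] S) → 2

|E| = 2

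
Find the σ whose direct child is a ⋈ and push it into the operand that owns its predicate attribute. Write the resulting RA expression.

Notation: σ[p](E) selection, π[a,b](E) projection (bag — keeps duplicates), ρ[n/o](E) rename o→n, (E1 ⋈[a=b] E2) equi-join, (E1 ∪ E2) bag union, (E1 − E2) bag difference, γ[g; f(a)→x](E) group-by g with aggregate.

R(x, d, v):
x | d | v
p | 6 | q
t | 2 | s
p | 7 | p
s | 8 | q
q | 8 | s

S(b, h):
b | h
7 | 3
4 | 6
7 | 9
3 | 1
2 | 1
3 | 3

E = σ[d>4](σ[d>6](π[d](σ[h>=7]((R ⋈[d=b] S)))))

σ filters on h, owned by the right side.
E' = σ[d>4](σ[d>6](π[d]((R ⋈[d=b] σ[h>=7](S)))))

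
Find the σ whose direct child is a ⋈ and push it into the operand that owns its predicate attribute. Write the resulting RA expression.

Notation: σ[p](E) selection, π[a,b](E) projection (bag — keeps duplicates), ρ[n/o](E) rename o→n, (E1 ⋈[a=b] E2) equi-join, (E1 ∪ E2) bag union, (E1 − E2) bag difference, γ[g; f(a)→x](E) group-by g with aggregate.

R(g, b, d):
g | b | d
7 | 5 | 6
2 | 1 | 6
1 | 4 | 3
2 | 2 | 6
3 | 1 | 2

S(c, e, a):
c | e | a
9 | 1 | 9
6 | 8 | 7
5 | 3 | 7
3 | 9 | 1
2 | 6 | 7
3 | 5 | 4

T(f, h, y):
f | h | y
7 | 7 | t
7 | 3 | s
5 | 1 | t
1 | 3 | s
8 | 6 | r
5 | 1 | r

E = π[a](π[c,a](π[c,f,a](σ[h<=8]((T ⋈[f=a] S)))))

σ filters on h, owned by the left side.
E' = π[a](π[c,a](π[c,f,a]((σ[h<=8](T) ⋈[f=a] S))))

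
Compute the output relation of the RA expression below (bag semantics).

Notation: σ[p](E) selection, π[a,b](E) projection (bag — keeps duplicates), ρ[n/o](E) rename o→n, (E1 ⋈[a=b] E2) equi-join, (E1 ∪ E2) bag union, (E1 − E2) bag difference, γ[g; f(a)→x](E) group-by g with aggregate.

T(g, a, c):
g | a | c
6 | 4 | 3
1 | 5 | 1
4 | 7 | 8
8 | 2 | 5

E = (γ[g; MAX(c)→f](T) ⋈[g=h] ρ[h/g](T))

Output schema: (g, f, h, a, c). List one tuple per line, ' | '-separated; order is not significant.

Row counts bottom-up:
  T → 4
  γ[g; MAX(c)→f](T) → 4
  T → 4
  ρ[h/g](T) → 4
  (γ[g; MAX(c)→f](T) ⋈[g=h] ρ[h/g](T)) → 4

== RESULT ==
g | f | h | a | c
1 | 1 | 1 | 5 | 1
4 | 8 | 4 | 7 | 8
6 | 3 | 6 | 4 | 3
8 | 5 | 8 | 2 | 5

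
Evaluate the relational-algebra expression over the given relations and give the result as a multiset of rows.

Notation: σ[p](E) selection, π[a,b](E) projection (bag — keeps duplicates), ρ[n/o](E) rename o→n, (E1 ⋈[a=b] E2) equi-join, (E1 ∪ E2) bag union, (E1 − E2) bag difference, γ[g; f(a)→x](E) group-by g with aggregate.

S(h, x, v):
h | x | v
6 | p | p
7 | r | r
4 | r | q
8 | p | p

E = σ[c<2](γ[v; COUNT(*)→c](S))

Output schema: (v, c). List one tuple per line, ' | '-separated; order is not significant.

Stepwise |·|:
  S → 4
  γ[v; COUNT(*)→c](S) → 3
  σ[c<2](γ[v; COUNT(*)→c](S)) → 2

== RESULT ==
v | c
q | 1
r | 1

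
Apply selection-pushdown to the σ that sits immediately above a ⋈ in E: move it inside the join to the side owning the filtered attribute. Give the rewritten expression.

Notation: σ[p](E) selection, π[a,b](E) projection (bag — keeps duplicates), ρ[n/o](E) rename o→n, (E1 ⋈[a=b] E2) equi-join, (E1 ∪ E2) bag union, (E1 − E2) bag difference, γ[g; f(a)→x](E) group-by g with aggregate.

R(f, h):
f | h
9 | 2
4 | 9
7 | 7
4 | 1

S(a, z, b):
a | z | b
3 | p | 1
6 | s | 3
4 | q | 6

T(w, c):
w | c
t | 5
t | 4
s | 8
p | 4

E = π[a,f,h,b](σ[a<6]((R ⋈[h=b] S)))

σ filters on a, owned by the right side.
E' = π[a,f,h,b]((R ⋈[h=b] σ[a<6](S)))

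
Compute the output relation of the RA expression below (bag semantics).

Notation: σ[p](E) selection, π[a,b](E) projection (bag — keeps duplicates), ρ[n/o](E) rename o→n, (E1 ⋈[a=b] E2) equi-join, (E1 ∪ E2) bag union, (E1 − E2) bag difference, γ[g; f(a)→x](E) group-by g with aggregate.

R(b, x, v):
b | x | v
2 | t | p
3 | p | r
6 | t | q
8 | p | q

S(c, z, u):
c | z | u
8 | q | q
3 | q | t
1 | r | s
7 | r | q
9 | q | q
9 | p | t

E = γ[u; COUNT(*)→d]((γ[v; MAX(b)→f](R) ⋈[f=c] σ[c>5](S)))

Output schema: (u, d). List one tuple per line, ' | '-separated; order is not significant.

Per-node cardinality:
  R → 4
  γ[v; MAX(b)→f](R) → 3
  S → 6
  σ[c>5](S) → 4
  (γ[v; MAX(b)→f](R) ⋈[f=c] σ[c>5](S)) → 1
  γ[u; COUNT(*)→d]((γ[v; MAX(b)→f](R) ⋈[f=c] σ[c>5](S))) → 1

== RESULT ==
u | d
q | 1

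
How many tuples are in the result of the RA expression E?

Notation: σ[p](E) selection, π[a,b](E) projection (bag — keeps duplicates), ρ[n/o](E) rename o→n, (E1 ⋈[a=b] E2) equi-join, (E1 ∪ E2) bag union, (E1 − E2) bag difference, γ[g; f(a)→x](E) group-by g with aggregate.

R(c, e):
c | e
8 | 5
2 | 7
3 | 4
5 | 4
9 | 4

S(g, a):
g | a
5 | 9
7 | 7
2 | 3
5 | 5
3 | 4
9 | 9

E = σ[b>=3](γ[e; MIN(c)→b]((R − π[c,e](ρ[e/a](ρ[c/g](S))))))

Row counts bottom-up:
  R → 5
  S → 6
  ρ[c/g](S) → 6
  ρ[e/a](ρ[c/g](S)) → 6
  π[c,e](ρ[e/a](ρ[c/g](S))) → 6
  (R − π[c,e](ρ[e/a](ρ[c/g](S)))) → 4
  γ[e; MIN(c)→b]((R − π[c,e](ρ[e/a](ρ[c/g](S))))) → 3
  σ[b>=3](γ[e; MIN(c)→b]((R − π[c,e](ρ[e/a](ρ[c/g](S)))))) → 2

|E| = 2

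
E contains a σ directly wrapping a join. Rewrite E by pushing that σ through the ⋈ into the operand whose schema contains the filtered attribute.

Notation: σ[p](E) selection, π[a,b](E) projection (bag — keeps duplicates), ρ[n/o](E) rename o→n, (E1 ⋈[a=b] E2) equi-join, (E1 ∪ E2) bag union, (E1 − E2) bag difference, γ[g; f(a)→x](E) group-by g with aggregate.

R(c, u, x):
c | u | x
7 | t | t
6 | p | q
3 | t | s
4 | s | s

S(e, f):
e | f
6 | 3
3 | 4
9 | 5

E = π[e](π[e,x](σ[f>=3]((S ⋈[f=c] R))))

σ filters on f, owned by the left side.
E' = π[e](π[e,x]((σ[f>=3](S) ⋈[f=c] R)))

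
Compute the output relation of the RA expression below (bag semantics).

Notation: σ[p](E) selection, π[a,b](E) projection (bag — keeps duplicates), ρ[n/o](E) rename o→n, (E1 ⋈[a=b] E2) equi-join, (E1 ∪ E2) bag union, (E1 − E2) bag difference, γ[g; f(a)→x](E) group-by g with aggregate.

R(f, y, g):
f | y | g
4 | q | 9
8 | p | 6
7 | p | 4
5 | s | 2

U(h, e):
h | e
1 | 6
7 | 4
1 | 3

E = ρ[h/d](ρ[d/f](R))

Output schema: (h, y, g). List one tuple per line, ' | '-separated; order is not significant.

Stepwise |·|:
  R → 4
  ρ[d/f](R) → 4
  ρ[h/d](ρ[d/f](R)) → 4

== RESULT ==
h | y | g
4 | q | 9
5 | s | 2
7 | p | 4
8 | p | 6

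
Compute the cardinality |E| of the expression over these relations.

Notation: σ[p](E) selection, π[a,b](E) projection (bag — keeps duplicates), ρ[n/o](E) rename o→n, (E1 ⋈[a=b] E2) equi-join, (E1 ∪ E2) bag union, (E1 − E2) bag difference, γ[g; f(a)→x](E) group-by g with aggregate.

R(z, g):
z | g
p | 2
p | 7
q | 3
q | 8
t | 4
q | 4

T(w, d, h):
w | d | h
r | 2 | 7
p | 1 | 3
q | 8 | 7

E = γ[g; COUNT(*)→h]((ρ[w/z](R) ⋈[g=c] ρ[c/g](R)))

Row counts bottom-up:
  R → 6
  ρ[w/z](R) → 6
  R → 6
  ρ[c/g](R) → 6
  (ρ[w/z](R) ⋈[g=c] ρ[c/g](R)) → 8
  γ[g; COUNT(*)→h]((ρ[w/z](R) ⋈[g=c] ρ[c/g](R))) → 5

|E| = 5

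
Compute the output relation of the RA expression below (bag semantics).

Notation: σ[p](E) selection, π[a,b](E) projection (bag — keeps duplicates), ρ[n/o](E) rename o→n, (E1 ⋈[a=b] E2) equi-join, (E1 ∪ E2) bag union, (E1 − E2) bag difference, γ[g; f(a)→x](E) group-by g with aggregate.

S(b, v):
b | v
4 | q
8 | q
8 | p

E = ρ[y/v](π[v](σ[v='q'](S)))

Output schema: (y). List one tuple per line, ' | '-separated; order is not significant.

Per-node cardinality:
  S → 3
  σ[v='q'](S) → 2
  π[v](σ[v='q'](S)) → 2
  ρ[y/v](π[v](σ[v='q'](S))) → 2

== RESULT ==
y
q
q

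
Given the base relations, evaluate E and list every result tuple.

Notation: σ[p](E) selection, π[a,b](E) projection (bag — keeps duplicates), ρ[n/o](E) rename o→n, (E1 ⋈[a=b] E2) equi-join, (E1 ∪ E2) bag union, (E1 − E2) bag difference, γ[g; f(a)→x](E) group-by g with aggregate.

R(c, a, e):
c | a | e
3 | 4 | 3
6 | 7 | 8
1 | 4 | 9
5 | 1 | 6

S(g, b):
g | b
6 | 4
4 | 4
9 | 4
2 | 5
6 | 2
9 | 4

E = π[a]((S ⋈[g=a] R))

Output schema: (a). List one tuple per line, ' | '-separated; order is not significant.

Row counts bottom-up:
  S → 6
  R → 4
  (S ⋈[g=a] R) → 2
  π[a]((S ⋈[g=a] R)) → 2

== RESULT ==
a
4
4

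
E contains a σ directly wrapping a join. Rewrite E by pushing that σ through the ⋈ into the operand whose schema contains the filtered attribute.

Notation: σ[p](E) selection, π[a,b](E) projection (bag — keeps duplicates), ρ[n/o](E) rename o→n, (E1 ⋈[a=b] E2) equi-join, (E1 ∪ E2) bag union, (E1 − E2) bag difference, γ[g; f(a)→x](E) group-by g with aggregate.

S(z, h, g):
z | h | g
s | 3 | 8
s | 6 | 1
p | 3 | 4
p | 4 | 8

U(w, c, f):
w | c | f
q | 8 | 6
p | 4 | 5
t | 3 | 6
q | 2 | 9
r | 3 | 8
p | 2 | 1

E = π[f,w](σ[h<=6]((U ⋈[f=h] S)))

σ filters on h, owned by the right side.
E' = π[f,w]((U ⋈[f=h] σ[h<=6](S)))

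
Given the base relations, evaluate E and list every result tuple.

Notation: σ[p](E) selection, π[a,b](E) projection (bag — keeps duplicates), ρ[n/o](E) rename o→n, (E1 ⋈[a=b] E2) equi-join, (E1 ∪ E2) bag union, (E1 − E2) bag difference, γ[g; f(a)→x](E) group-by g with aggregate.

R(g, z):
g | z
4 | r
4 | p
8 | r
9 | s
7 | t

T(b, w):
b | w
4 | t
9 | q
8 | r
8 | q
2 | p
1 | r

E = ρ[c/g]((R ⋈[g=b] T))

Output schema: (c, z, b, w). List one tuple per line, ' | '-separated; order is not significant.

Subexpression sizes:
  R → 5
  T → 6
  (R ⋈[g=b] T) → 5
  ρ[c/g]((R ⋈[g=b] T)) → 5

== RESULT ==
c | z | b | w
4 | p | 4 | t
4 | r | 4 | t
8 | r | 8 | q
8 | r | 8 | r
9 | s | 9 | q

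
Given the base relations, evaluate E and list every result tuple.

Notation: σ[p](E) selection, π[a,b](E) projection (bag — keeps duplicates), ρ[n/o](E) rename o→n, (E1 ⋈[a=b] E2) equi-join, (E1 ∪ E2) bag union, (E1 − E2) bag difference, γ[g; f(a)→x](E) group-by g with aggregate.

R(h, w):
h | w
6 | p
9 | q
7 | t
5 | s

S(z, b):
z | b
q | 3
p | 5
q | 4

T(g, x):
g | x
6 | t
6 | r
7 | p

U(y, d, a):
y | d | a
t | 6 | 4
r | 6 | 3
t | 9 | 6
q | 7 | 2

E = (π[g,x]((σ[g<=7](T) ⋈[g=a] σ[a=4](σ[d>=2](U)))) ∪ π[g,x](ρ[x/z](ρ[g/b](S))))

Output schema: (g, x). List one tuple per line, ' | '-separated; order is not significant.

Subexpression sizes:
  T → 3
  σ[g<=7](T) → 3
  U → 4
  σ[d>=2](U) → 4
  σ[a=4](σ[d>=2](U)) → 1
  (σ[g<=7](T) ⋈[g=a] σ[a=4](σ[d>=2](U))) → 0
  π[g,x]((σ[g<=7](T) ⋈[g=a] σ[a=4](σ[d>=2](U)))) → 0
  S → 3
  ρ[g/b](S) → 3
  ρ[x/z](ρ[g/b](S)) → 3
  π[g,x](ρ[x/z](ρ[g/b](S))) → 3
  (π[g,x]((σ[g<=7](T) ⋈[g=a] σ[a=4](σ[d>=2](U)))) ∪ π[g,x](ρ[x/z](ρ[g/b](S)))) → 3

== RESULT ==
g | x
3 | q
4 | q
5 | p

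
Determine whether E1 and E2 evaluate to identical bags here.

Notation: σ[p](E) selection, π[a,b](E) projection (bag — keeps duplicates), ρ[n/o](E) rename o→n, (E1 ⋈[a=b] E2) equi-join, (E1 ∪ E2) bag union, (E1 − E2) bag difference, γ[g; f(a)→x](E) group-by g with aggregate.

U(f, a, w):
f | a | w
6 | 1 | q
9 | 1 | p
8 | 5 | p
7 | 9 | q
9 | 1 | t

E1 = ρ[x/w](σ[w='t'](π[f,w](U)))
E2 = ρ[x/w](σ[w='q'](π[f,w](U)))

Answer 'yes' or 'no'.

E1 per-node cardinality:
  U → 5
  π[f,w](U) → 5
  σ[w='t'](π[f,w](U)) → 1
  ρ[x/w](σ[w='t'](π[f,w](U))) → 1
E2 per-node cardinality:
  U → 5
  π[f,w](U) → 5
  σ[w='q'](π[f,w](U)) → 2
  ρ[x/w](σ[w='q'](π[f,w](U))) → 2

E1 result:
f | x
9 | t
E2 result:
f | x
6 | q
7 | q
Witness: (6, 'q') appears 0× in E1 but 1× in E2.

no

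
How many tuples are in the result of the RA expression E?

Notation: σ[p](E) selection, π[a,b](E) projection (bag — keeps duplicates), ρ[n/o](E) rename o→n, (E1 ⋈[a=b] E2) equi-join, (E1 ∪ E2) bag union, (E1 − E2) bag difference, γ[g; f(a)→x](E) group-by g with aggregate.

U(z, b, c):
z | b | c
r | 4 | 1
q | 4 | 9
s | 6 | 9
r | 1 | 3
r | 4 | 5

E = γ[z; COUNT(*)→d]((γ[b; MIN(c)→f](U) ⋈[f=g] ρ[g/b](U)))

Subexpression sizes:
  U → 5
  γ[b; MIN(c)→f](U) → 3
  U → 5
  ρ[g/b](U) → 5
  (γ[b; MIN(c)→f](U) ⋈[f=g] ρ[g/b](U)) → 1
  γ[z; COUNT(*)→d]((γ[b; MIN(c)→f](U) ⋈[f=g] ρ[g/b](U))) → 1

|E| = 1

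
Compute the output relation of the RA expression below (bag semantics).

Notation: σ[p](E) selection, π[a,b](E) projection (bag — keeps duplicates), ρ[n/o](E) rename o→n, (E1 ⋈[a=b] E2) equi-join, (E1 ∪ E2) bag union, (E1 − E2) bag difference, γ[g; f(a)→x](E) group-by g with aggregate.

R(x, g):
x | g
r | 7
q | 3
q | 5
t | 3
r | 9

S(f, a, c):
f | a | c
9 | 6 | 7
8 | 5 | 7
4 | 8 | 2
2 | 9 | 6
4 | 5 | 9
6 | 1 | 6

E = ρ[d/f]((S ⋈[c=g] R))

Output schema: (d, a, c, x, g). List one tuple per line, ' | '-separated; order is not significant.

Stepwise |·|:
  S → 6
  R → 5
  (S ⋈[c=g] R) → 3
  ρ[d/f]((S ⋈[c=g] R)) → 3

== RESULT ==
d | a | c | x | g
4 | 5 | 9 | r | 9
8 | 5 | 7 | r | 7
9 | 6 | 7 | r | 7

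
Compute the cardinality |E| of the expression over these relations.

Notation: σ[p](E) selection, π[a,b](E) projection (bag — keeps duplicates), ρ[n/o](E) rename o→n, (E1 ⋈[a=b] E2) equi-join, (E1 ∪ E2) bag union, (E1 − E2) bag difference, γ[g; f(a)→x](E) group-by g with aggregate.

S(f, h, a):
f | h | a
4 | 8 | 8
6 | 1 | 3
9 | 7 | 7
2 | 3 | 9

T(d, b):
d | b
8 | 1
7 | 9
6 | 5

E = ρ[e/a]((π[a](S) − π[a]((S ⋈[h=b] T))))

Stepwise |·|:
  S → 4
  π[a](S) → 4
  S → 4
  T → 3
  (S ⋈[h=b] T) → 1
  π[a]((S ⋈[h=b] T)) → 1
  (π[a](S) − π[a]((S ⋈[h=b] T))) → 3
  ρ[e/a]((π[a](S) − π[a]((S ⋈[h=b] T)))) → 3

|E| = 3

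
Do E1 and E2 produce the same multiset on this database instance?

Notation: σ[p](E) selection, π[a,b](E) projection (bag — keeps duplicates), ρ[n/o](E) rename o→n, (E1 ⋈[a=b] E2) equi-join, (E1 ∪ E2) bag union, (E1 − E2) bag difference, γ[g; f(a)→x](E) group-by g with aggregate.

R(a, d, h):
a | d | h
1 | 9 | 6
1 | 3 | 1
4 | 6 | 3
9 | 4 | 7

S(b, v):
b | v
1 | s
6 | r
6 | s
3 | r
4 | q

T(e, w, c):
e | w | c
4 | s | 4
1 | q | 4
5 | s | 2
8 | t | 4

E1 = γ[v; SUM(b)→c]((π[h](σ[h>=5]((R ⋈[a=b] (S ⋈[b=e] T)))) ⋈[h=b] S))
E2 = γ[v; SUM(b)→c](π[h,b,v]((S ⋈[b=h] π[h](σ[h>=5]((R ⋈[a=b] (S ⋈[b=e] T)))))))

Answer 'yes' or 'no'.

E1 subexpression sizes:
  R → 4
  S → 5
  T → 4
  (S ⋈[b=e] T) → 2
  (R ⋈[a=b] (S ⋈[b=e] T)) → 3
  σ[h>=5]((R ⋈[a=b] (S ⋈[b=e] T))) → 1
  π[h](σ[h>=5]((R ⋈[a=b] (S ⋈[b=e] T)))) → 1
  S → 5
  (π[h](σ[h>=5]((R ⋈[a=b] (S ⋈[b=e] T)))) ⋈[h=b] S) → 2
  γ[v; SUM(b)→c]((π[h](σ[h>=5]((R ⋈[a=b] (S ⋈[b=e] T)))) ⋈[h=b] S)) → 2
E2 subexpression sizes:
  S → 5
  R → 4
  S → 5
  T → 4
  (S ⋈[b=e] T) → 2
  (R ⋈[a=b] (S ⋈[b=e] T)) → 3
  σ[h>=5]((R ⋈[a=b] (S ⋈[b=e] T))) → 1
  π[h](σ[h>=5]((R ⋈[a=b] (S ⋈[b=e] T)))) → 1
  (S ⋈[b=h] π[h](σ[h>=5]((R ⋈[a=b] (S ⋈[b=e] T))))) → 2
  π[h,b,v]((S ⋈[b=h] π[h](σ[h>=5]((R ⋈[a=b] (S ⋈[b=e] T)))))) → 2
  γ[v; SUM(b)→c](π[h,b,v]((S ⋈[b=h] π[h](σ[h>=5]((R ⋈[a=b] (S ⋈[b=e] T))))))) → 2

E1 and E2 produce the same multiset:
v | c
r | 6
s | 6

yes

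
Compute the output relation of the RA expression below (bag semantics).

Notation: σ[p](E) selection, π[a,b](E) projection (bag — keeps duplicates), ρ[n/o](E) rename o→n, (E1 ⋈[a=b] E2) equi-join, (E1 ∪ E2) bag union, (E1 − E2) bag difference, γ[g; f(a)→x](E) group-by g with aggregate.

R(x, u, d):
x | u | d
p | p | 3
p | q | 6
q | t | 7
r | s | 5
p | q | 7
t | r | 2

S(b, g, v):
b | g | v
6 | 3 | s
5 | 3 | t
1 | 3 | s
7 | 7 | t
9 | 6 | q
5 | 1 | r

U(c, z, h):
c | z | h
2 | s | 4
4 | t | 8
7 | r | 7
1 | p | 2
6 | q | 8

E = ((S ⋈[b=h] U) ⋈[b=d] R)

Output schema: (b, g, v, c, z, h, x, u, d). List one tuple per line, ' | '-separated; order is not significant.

Per-node cardinality:
  S → 6
  U → 5
  (S ⋈[b=h] U) → 1
  R → 6
  ((S ⋈[b=h] U) ⋈[b=d] R) → 2

== RESULT ==
b | g | v | c | z | h | x | u | d
7 | 7 | t | 7 | r | 7 | p | q | 7
7 | 7 | t | 7 | r | 7 | q | t | 7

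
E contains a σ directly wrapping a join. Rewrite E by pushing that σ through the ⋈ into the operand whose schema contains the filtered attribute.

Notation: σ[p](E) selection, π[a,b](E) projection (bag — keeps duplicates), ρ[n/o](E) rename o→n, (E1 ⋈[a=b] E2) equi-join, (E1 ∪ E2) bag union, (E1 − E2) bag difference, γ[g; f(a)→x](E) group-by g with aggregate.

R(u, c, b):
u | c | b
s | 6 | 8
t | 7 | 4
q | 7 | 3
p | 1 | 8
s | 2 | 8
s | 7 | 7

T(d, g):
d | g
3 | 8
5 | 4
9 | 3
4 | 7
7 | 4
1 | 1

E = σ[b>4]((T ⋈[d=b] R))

σ filters on b, owned by the right side.
E' = (T ⋈[d=b] σ[b>4](R))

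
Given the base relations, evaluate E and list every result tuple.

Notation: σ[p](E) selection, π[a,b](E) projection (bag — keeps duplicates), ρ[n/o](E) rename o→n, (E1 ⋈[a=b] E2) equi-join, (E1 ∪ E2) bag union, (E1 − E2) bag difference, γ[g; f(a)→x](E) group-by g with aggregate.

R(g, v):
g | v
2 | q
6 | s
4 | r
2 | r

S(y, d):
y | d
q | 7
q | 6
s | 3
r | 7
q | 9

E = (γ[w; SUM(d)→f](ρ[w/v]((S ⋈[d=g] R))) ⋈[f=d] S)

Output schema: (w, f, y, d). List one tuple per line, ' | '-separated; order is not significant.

Stepwise |·|:
  S → 5
  R → 4
  (S ⋈[d=g] R) → 1
  ρ[w/v]((S ⋈[d=g] R)) → 1
  γ[w; SUM(d)→f](ρ[w/v]((S ⋈[d=g] R))) → 1
  S → 5
  (γ[w; SUM(d)→f](ρ[w/v]((S ⋈[d=g] R))) ⋈[f=d] S) → 1

== RESULT ==
w | f | y | d
s | 6 | q | 6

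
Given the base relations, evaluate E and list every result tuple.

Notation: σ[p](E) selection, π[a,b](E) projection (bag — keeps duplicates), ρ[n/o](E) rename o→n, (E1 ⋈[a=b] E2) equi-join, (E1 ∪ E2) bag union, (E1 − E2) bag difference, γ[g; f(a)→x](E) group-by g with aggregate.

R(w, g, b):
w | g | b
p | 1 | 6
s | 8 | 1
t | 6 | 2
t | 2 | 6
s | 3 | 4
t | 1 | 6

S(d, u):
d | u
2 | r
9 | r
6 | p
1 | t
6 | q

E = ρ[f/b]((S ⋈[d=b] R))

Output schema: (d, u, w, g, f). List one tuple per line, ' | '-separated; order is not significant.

Subexpression sizes:
  S → 5
  R → 6
  (S ⋈[d=b] R) → 8
  ρ[f/b]((S ⋈[d=b] R)) → 8

== RESULT ==
d | u | w | g | f
1 | t | s | 8 | 1
2 | r | t | 6 | 2
6 | p | p | 1 | 6
6 | p | t | 1 | 6
6 | p | t | 2 | 6
6 | q | p | 1 | 6
6 | q | t | 1 | 6
6 | q | t | 2 | 6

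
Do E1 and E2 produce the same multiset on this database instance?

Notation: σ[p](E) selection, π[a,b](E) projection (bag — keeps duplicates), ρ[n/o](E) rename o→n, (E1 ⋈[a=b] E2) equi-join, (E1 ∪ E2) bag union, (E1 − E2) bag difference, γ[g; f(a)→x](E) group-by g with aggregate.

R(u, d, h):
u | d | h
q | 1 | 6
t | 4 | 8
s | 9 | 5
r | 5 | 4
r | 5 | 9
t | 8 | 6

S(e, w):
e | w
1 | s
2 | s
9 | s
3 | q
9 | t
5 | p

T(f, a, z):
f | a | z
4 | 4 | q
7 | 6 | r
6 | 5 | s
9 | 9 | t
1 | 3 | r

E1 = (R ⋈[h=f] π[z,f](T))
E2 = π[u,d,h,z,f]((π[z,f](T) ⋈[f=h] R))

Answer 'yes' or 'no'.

E1 per-node cardinality:
  R → 6
  T → 5
  π[z,f](T) → 5
  (R ⋈[h=f] π[z,f](T)) → 4
E2 per-node cardinality:
  T → 5
  π[z,f](T) → 5
  R → 6
  (π[z,f](T) ⋈[f=h] R) → 4
  π[u,d,h,z,f]((π[z,f](T) ⋈[f=h] R)) → 4

E1 and E2 produce the same multiset:
u | d | h | z | f
q | 1 | 6 | s | 6
r | 5 | 4 | q | 4
r | 5 | 9 | t | 9
t | 8 | 6 | s | 6

yes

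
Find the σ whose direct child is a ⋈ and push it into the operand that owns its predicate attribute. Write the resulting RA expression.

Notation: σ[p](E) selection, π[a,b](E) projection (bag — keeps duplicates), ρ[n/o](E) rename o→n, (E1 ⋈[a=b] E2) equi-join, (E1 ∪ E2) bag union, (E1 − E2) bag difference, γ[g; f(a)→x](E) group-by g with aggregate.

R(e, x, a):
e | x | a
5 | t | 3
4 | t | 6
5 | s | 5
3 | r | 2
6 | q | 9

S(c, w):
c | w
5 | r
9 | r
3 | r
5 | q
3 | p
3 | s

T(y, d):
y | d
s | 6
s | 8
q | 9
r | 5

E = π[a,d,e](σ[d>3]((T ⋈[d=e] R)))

σ filters on d, owned by the left side.
E' = π[a,d,e]((σ[d>3](T) ⋈[d=e] R))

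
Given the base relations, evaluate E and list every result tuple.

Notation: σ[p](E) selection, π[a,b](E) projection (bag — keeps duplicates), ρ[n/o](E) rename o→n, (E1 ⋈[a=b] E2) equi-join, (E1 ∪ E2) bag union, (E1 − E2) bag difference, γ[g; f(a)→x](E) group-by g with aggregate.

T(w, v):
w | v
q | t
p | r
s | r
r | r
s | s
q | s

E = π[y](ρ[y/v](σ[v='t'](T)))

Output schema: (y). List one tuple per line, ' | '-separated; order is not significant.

Per-node cardinality:
  T → 6
  σ[v='t'](T) → 1
  ρ[y/v](σ[v='t'](T)) → 1
  π[y](ρ[y/v](σ[v='t'](T))) → 1

== RESULT ==
y
t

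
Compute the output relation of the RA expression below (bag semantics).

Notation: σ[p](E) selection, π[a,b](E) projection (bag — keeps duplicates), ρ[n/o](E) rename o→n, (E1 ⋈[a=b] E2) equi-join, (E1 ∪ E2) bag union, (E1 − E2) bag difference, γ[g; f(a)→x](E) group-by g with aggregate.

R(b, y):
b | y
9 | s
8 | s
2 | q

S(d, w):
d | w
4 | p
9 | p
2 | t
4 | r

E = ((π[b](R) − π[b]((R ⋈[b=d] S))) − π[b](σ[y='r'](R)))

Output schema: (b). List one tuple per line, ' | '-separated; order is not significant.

Subexpression sizes:
  R → 3
  π[b](R) → 3
  R → 3
  S → 4
  (R ⋈[b=d] S) → 2
  π[b]((R ⋈[b=d] S)) → 2
  (π[b](R) − π[b]((R ⋈[b=d] S))) → 1
  R → 3
  σ[y='r'](R) → 0
  π[b](σ[y='r'](R)) → 0
  ((π[b](R) − π[b]((R ⋈[b=d] S))) − π[b](σ[y='r'](R))) → 1

== RESULT ==
b
8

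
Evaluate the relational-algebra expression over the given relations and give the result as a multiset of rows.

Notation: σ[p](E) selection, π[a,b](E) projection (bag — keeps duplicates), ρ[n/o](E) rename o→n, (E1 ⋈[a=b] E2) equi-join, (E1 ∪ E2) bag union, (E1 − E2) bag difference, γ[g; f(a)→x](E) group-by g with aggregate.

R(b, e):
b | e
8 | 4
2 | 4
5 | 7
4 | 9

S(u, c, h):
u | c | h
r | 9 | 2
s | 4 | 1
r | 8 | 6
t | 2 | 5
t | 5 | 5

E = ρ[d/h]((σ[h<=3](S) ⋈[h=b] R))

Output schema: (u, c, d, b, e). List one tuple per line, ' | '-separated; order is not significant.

Per-node cardinality:
  S → 5
  σ[h<=3](S) → 2
  R → 4
  (σ[h<=3](S) ⋈[h=b] R) → 1
  ρ[d/h]((σ[h<=3](S) ⋈[h=b] R)) → 1

== RESULT ==
u | c | d | b | e
r | 9 | 2 | 2 | 4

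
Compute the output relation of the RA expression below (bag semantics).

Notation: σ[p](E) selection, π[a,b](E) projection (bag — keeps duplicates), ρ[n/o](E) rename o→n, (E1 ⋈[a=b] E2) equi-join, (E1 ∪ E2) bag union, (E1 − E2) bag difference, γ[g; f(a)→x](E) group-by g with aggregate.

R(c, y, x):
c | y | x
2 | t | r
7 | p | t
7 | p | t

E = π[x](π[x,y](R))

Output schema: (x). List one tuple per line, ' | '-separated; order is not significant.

Subexpression sizes:
  R → 3
  π[x,y](R) → 3
  π[x](π[x,y](R)) → 3

== RESULT ==
x
r
t
t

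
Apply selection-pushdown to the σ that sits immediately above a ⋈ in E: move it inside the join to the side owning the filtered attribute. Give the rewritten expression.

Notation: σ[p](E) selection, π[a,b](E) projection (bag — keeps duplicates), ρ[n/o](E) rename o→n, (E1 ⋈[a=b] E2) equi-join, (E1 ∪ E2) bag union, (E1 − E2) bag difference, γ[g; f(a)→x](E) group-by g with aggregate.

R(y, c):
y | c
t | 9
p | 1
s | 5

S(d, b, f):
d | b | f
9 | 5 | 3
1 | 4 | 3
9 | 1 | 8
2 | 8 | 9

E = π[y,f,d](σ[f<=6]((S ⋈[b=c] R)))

σ filters on f, owned by the left side.
E' = π[y,f,d]((σ[f<=6](S) ⋈[b=c] R))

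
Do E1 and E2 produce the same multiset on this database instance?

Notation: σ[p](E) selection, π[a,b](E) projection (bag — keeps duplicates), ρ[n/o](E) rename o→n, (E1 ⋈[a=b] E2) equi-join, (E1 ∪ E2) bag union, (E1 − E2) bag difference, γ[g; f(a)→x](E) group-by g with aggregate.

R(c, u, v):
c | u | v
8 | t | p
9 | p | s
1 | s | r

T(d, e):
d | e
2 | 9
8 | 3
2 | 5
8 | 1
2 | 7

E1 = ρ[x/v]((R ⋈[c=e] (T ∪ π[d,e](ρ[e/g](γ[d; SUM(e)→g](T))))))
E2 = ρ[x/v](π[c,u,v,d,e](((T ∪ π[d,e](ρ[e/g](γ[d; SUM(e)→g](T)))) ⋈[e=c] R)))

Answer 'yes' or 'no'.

E1 row counts bottom-up:
  R → 3
  T → 5
  T → 5
  γ[d; SUM(e)→g](T) → 2
  ρ[e/g](γ[d; SUM(e)→g](T)) → 2
  π[d,e](ρ[e/g](γ[d; SUM(e)→g](T))) → 2
  (T ∪ π[d,e](ρ[e/g](γ[d; SUM(e)→g](T)))) → 7
  (R ⋈[c=e] (T ∪ π[d,e](ρ[e/g](γ[d; SUM(e)→g](T))))) → 2
  ρ[x/v]((R ⋈[c=e] (T ∪ π[d,e](ρ[e/g](γ[d; SUM(e)→g](T)))))) → 2
E2 row counts bottom-up:
  T → 5
  T → 5
  γ[d; SUM(e)→g](T) → 2
  ρ[e/g](γ[d; SUM(e)→g](T)) → 2
  π[d,e](ρ[e/g](γ[d; SUM(e)→g](T))) → 2
  (T ∪ π[d,e](ρ[e/g](γ[d; SUM(e)→g](T)))) → 7
  R → 3
  ((T ∪ π[d,e](ρ[e/g](γ[d; SUM(e)→g](T)))) ⋈[e=c] R) → 2
  π[c,u,v,d,e](((T ∪ π[d,e](ρ[e/g](γ[d; SUM(e)→g](T)))) ⋈[e=c] R)) → 2
  ρ[x/v](π[c,u,v,d,e](((T ∪ π[d,e](ρ[e/g](γ[d; SUM(e)→g](T)))) ⋈[e=c] R))) → 2

E1 and E2 produce the same multiset:
c | u | x | d | e
1 | s | r | 8 | 1
9 | p | s | 2 | 9

yes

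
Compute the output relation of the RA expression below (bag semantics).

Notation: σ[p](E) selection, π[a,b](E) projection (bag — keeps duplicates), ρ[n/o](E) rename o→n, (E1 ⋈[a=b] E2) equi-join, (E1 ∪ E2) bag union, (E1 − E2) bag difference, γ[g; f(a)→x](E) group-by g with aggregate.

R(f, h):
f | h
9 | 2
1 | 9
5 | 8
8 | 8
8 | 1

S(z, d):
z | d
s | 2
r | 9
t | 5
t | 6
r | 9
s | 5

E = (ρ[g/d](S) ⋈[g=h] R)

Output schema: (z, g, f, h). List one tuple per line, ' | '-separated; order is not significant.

Subexpression sizes:
  S → 6
  ρ[g/d](S) → 6
  R → 5
  (ρ[g/d](S) ⋈[g=h] R) → 3

== RESULT ==
z | g | f | h
r | 9 | 1 | 9
r | 9 | 1 | 9
s | 2 | 9 | 2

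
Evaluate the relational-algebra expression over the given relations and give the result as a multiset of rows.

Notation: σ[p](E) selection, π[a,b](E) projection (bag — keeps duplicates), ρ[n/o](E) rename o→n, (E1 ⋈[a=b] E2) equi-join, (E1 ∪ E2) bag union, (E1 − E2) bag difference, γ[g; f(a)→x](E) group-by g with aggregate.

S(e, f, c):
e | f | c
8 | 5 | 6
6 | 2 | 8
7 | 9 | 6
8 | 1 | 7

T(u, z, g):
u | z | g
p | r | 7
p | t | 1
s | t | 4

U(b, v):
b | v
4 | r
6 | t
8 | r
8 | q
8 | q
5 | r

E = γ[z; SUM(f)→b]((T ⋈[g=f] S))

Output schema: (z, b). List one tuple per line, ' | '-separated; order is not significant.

Per-node cardinality:
  T → 3
  S → 4
  (T ⋈[g=f] S) → 1
  γ[z; SUM(f)→b]((T ⋈[g=f] S)) → 1

== RESULT ==
z | b
t | 1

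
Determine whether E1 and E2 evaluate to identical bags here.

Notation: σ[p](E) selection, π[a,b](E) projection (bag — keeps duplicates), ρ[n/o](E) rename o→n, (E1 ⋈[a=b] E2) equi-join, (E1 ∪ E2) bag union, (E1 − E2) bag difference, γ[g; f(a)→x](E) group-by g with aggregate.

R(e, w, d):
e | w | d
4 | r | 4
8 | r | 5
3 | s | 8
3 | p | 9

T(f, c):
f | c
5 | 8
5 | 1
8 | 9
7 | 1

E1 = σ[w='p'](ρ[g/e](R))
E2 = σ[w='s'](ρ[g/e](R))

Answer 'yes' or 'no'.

E1 row counts bottom-up:
  R → 4
  ρ[g/e](R) → 4
  σ[w='p'](ρ[g/e](R)) → 1
E2 row counts bottom-up:
  R → 4
  ρ[g/e](R) → 4
  σ[w='s'](ρ[g/e](R)) → 1

E1 result:
g | w | d
3 | p | 9
E2 result:
g | w | d
3 | s | 8
Witness: (3, 's', 8) appears 0× in E1 but 1× in E2.

no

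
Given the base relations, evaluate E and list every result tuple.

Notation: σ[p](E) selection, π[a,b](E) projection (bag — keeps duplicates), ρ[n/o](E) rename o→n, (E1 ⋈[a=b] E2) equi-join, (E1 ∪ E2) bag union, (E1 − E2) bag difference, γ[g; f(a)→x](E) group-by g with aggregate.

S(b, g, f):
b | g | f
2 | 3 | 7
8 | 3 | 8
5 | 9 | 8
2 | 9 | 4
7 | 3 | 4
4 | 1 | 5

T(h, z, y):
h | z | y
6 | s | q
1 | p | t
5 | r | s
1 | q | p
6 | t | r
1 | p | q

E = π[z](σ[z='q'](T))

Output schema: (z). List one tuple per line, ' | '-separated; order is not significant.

Per-node cardinality:
  T → 6
  σ[z='q'](T) → 1
  π[z](σ[z='q'](T)) → 1

== RESULT ==
z
q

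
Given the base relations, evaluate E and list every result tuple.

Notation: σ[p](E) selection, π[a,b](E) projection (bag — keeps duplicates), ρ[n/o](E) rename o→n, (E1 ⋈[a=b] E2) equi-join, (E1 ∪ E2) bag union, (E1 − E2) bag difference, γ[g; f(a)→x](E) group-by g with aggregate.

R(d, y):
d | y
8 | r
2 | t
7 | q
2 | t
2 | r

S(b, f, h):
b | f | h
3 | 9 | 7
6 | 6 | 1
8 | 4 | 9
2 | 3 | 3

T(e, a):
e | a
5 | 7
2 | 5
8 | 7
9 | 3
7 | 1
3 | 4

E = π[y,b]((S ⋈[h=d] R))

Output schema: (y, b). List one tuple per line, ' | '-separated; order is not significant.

Per-node cardinality:
  S → 4
  R → 5
  (S ⋈[h=d] R) → 1
  π[y,b]((S ⋈[h=d] R)) → 1

== RESULT ==
y | b
q | 3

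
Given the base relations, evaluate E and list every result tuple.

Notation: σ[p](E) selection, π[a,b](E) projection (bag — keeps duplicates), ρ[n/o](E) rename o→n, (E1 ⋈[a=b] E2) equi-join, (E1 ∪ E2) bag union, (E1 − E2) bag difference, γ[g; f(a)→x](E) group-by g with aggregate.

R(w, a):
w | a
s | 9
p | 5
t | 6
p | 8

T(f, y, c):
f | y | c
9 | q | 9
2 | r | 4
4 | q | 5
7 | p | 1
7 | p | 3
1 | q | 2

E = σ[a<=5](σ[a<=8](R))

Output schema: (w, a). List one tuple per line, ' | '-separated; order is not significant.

Per-node cardinality:
  R → 4
  σ[a<=8](R) → 3
  σ[a<=5](σ[a<=8](R)) → 1

== RESULT ==
w | a
p | 5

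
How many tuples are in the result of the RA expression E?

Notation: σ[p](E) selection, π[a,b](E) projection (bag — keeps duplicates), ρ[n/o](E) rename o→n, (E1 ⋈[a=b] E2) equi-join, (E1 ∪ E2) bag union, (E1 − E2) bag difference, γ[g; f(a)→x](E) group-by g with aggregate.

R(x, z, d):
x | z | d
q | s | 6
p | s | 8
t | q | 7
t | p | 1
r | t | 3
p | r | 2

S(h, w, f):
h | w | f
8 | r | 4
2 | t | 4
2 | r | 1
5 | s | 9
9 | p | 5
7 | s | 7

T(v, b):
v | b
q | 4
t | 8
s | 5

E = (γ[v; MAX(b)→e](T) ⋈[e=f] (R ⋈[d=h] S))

Per-node cardinality:
  T → 3
  γ[v; MAX(b)→e](T) → 3
  R → 6
  S → 6
  (R ⋈[d=h] S) → 4
  (γ[v; MAX(b)→e](T) ⋈[e=f] (R ⋈[d=h] S)) → 2

|E| = 2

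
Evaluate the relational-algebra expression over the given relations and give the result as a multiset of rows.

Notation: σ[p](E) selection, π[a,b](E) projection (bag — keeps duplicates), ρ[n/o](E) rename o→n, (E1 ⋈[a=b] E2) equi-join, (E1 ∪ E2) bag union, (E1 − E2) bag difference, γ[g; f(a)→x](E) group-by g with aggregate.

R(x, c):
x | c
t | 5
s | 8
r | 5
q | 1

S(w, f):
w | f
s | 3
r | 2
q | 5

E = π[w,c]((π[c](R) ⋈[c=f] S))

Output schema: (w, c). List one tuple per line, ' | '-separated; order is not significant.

Subexpression sizes:
  R → 4
  π[c](R) → 4
  S → 3
  (π[c](R) ⋈[c=f] S) → 2
  π[w,c]((π[c](R) ⋈[c=f] S)) → 2

== RESULT ==
w | c
q | 5
q | 5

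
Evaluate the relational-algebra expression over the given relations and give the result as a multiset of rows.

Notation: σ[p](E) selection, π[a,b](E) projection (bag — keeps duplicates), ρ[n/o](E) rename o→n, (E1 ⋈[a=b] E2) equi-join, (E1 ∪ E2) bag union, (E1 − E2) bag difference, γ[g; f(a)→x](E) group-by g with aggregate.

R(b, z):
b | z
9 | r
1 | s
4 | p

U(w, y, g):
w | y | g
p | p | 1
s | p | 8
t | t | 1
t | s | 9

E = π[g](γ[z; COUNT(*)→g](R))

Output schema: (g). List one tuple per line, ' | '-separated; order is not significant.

Subexpression sizes:
  R → 3
  γ[z; COUNT(*)→g](R) → 3
  π[g](γ[z; COUNT(*)→g](R)) → 3

== RESULT ==
g
1
1
1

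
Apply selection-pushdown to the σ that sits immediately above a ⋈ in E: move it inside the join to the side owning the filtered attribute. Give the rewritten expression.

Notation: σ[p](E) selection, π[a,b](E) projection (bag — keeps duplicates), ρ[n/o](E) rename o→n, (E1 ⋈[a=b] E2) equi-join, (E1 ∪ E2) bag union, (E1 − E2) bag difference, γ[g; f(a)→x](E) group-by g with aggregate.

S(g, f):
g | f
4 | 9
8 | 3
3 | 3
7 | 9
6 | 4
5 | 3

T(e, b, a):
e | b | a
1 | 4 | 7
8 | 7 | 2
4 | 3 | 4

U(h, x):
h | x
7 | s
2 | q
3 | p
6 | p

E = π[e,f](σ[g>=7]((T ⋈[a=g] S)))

σ filters on g, owned by the right side.
E' = π[e,f]((T ⋈[a=g] σ[g>=7](S)))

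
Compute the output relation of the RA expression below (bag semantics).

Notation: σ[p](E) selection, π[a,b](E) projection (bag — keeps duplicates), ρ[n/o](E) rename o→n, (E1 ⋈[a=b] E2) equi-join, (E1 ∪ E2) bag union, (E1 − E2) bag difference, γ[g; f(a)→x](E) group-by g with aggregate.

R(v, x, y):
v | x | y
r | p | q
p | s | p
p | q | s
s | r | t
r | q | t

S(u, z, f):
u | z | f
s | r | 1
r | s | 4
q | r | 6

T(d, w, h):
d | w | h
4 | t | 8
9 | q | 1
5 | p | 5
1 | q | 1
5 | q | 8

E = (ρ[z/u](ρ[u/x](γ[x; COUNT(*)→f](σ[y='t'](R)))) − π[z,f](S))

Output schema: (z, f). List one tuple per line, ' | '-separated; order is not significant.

Stepwise |·|:
  R → 5
  σ[y='t'](R) → 2
  γ[x; COUNT(*)→f](σ[y='t'](R)) → 2
  ρ[u/x](γ[x; COUNT(*)→f](σ[y='t'](R))) → 2
  ρ[z/u](ρ[u/x](γ[x; COUNT(*)→f](σ[y='t'](R)))) → 2
  S → 3
  π[z,f](S) → 3
  (ρ[z/u](ρ[u/x](γ[x; COUNT(*)→f](σ[y='t'](R)))) − π[z,f](S)) → 1

== RESULT ==
z | f
q | 1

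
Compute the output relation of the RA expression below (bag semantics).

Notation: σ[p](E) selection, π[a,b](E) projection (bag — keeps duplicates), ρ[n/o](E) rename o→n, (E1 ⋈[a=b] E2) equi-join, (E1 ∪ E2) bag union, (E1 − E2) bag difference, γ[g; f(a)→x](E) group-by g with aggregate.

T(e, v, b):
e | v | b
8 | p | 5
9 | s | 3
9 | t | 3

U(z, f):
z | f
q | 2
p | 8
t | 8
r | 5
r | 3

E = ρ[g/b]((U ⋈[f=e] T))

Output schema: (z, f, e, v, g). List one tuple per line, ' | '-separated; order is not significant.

Subexpression sizes:
  U → 5
  T → 3
  (U ⋈[f=e] T) → 2
  ρ[g/b]((U ⋈[f=e] T)) → 2

== RESULT ==
z | f | e | v | g
p | 8 | 8 | p | 5
t | 8 | 8 | p | 5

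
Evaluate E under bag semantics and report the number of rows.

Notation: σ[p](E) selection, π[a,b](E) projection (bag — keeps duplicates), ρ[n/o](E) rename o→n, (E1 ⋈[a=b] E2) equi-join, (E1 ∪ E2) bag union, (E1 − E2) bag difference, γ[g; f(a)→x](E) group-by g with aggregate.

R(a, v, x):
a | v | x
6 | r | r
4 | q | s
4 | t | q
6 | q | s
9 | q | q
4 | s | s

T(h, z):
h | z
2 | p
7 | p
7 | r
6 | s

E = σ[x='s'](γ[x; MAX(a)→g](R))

Stepwise |·|:
  R → 6
  γ[x; MAX(a)→g](R) → 3
  σ[x='s'](γ[x; MAX(a)→g](R)) → 1

|E| = 1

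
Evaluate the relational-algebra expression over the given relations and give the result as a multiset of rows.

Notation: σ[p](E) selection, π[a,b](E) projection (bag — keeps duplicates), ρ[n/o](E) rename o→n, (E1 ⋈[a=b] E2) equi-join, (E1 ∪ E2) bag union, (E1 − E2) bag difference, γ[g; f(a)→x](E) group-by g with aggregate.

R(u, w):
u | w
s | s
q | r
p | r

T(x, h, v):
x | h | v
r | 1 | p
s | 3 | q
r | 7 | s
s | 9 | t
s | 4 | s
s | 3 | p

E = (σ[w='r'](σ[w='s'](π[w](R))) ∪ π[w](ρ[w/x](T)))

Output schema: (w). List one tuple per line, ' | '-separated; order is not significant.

Per-node cardinality:
  R → 3
  π[w](R) → 3
  σ[w='s'](π[w](R)) → 1
  σ[w='r'](σ[w='s'](π[w](R))) → 0
  T → 6
  ρ[w/x](T) → 6
  π[w](ρ[w/x](T)) → 6
  (σ[w='r'](σ[w='s'](π[w](R))) ∪ π[w](ρ[w/x](T))) → 6

== RESULT ==
w
r
r
s
s
s
s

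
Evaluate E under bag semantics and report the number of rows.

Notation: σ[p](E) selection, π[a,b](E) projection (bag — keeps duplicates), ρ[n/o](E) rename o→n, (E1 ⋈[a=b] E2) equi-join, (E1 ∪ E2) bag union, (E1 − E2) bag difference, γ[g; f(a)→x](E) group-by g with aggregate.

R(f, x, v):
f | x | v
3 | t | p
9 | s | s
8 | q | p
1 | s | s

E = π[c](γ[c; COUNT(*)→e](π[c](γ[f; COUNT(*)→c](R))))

Stepwise |·|:
  R → 4
  γ[f; COUNT(*)→c](R) → 4
  π[c](γ[f; COUNT(*)→c](R)) → 4
  γ[c; COUNT(*)→e](π[c](γ[f; COUNT(*)→c](R))) → 1
  π[c](γ[c; COUNT(*)→e](π[c](γ[f; COUNT(*)→c](R)))) → 1

|E| = 1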